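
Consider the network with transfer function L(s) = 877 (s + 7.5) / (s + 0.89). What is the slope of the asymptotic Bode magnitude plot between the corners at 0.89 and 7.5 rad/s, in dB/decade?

-20 dB/decade

In this band the factors already past their corner are: pole at 0.89; net slope = -20 dB/decade.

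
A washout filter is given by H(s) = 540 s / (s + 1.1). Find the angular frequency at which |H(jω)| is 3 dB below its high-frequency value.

1.1 rad/sec

For a single-pole high-pass, the −3 dB point is at the pole: ω = 1.1 rad/sec.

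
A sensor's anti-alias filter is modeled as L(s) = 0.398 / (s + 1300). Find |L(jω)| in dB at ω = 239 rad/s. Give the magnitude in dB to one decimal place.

-70.4 dB

|j239 + 1300| = √(239² + 1300²) = 1322
|L(j239)| = 0.398 / 1322 = 0.00030111
20 log₁₀(0.00030111) = -70.43 dB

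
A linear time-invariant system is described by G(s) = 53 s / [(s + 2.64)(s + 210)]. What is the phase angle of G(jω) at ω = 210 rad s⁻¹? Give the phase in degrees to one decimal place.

-44.3°

∠(j210) = 90.00°
∠(j210 + 2.64) = arctan(210/2.64) = 89.28°
∠(j210 + 210) = arctan(210/210) = 45.00°
∠G(j210) = 90.00° − (89.28° + 45.00°) = -44.28°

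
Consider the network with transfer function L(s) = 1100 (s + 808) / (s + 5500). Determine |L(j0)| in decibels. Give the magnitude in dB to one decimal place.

44.2 dB

L(0) = 1100 × 808 / 5500 = 161.6
20 log₁₀(161.6) = 44.17 dB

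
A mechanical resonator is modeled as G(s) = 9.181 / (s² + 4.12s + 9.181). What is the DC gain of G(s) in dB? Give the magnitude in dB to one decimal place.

G(0) = 9.181 / 9.181 = 1
20 log₁₀(1) = 0.00 dB

0.0 dB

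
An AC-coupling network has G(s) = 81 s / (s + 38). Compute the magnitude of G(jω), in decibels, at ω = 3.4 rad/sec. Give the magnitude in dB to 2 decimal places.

|j3.4| = 3.4
|j3.4 + 38| = √(3.4² + 38²) = 38.15
|G(j3.4)| = 81 × 3.4 / 38.15 = 7.2185
20 log₁₀(7.2185) = 17.169 dB

17.17 dB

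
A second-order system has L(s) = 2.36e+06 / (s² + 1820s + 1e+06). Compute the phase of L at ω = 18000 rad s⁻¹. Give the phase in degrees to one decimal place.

-174.2 deg

∠[(j18000)² + 1820(j18000) + 1e+06] = ∠[-3.23e+08 + j3.276e+07] = 174.21°
∠L(j18000) = −174.21° = -174.21°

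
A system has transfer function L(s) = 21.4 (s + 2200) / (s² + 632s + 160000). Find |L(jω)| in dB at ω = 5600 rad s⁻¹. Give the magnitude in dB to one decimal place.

-47.7 dB

|j5600 + 2200| = √(5600² + 2200²) = 6017
|(j5600)² + 632(j5600) + 160000| = |-3.12e+07 + j3.5392e+06| = 3.14e+07
|L(j5600)| = 21.4 × 6017 / 3.14e+07 = 0.0041005
20 log₁₀(0.0041005) = -47.74 dB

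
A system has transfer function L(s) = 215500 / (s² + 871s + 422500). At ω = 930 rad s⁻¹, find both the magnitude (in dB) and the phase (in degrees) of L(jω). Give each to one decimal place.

|L| = -12.6 dB, ∠L = -118.6°

|(j930)² + 871(j930) + 422500| = |-4.424e+05 + j8.1003e+05| = 9.23e+05
|L(j930)| = 215500 / 9.23e+05 = 0.23349
20 log₁₀(0.23349) = -12.63 dB
∠[(j930)² + 871(j930) + 422500] = ∠[-4.424e+05 + j8.1003e+05] = 118.64°
∠L(j930) = −118.64° = -118.64°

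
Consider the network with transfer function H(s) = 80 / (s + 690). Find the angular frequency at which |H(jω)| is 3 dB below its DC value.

For a single-pole low-pass, the −3 dB point is at the pole: ω = 690 rad/s.

690 rad/s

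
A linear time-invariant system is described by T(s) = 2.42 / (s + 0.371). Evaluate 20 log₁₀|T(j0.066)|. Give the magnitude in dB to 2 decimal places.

|j0.066 + 0.371| = √(0.066² + 0.371²) = 0.3768
|T(j0.066)| = 2.42 / 0.3768 = 6.4221
20 log₁₀(6.4221) = 16.154 dB

16.15 dB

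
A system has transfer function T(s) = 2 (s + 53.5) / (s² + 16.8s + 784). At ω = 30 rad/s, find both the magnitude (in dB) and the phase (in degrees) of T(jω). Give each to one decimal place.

|j30 + 53.5| = √(30² + 53.5²) = 61.34
|(j30)² + 16.8(j30) + 784| = |-116 + j504| = 517.2
|T(j30)| = 2 × 61.34 / 517.2 = 0.2372
20 log₁₀(0.2372) = -12.50 dB
∠(j30 + 53.5) = arctan(30/53.5) = 29.28°
∠[(j30)² + 16.8(j30) + 784] = ∠[-116 + j504] = 102.96°
∠T(j30) = 29.28° − 102.96° = -73.68°

|T| = -12.5 dB, ∠T = -73.7°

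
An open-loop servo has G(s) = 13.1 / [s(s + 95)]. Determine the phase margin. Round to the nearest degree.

Gain crossover: |G(jω)| = 1 at ω ≈ 0.138 rad/s.
∠G(j0.138) = −90° − arctan(0.138/95) ≈ -90.08°
PM = 180° + (-90.08°) = 89.92°

90 deg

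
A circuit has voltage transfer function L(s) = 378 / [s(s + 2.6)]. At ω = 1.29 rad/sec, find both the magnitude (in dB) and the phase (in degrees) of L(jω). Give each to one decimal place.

|j1.29 + 2.6| = √(1.29² + 2.6²) = 2.902
|j1.29| = 1.29
|L(j1.29)| = 378 / (2.902 × 1.29) = 100.96
20 log₁₀(100.96) = 40.08 dB
∠(j1.29 + 2.6) = arctan(1.29/2.6) = 26.39°
∠(j1.29) = 90.00°
∠L(j1.29) = − (26.39° + 90.00°) = -116.39°

|L| = 40.1 dB, ∠L = -116.4°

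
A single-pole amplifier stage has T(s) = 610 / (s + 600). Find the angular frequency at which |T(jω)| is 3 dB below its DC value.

600 rad/s

For a single-pole low-pass, the −3 dB point is at the pole: ω = 600 rad/s.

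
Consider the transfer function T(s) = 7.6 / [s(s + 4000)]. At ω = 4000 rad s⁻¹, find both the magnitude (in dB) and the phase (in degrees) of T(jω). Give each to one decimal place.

|T| = -129.5 dB, ∠T = -135.0°

|j4000 + 4000| = √(4000² + 4000²) = 5657
|j4000| = 4000
|T(j4000)| = 7.6 / (5657 × 4000) = 3.3588e-07
20 log₁₀(3.3588e-07) = -129.48 dB
∠(j4000 + 4000) = arctan(4000/4000) = 45.00°
∠(j4000) = 90.00°
∠T(j4000) = − (45.00° + 90.00°) = -135.00°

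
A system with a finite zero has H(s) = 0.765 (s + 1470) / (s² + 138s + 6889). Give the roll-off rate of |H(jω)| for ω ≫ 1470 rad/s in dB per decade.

-20 dB/decade

With 1 zero and 2 poles, the high-frequency asymptotic slope is 20 × (1 − 2) = -20 dB/decade.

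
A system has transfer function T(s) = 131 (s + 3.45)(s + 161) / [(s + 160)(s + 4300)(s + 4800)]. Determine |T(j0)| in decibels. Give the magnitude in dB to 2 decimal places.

T(0) = 131 × 3.45 × 161 / (160 × 4300 × 4800) = 2.2034e-05
20 log₁₀(2.2034e-05) = -93.138 dB

-93.14 dB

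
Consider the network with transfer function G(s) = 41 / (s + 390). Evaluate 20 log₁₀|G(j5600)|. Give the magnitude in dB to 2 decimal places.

|j5600 + 390| = √(5600² + 390²) = 5614
|G(j5600)| = 41 / 5614 = 0.0073037
20 log₁₀(0.0073037) = -42.729 dB

-42.73 dB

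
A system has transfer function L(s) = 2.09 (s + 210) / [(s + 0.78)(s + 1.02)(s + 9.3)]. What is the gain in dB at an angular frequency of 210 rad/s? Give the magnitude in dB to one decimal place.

|j210 + 210| = √(210² + 210²) = 297
|j210 + 0.78| = √(210² + 0.78²) = 210
|j210 + 1.02| = √(210² + 1.02²) = 210
|j210 + 9.3| = √(210² + 9.3²) = 210.2
|L(j210)| = 2.09 × 297 / (210 × 210 × 210.2) = 6.6956e-05
20 log₁₀(6.6956e-05) = -83.48 dB

-83.5 dB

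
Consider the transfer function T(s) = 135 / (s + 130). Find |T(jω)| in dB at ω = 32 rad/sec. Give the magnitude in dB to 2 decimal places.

0.07 dB

|j32 + 130| = √(32² + 130²) = 133.9
|T(j32)| = 135 / 133.9 = 1.0084
20 log₁₀(1.0084) = 0.072 dB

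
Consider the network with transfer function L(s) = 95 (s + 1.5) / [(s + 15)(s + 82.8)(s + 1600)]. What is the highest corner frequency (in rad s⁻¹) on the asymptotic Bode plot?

Break frequencies occur at each pole and zero magnitude: 1.5 rad s⁻¹, 15 rad s⁻¹, 82.8 rad s⁻¹, 1600 rad s⁻¹.
The highest is 1600 rad s⁻¹.

1600 rad s⁻¹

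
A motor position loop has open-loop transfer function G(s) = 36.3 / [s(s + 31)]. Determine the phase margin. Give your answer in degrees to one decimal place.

87.8°

Gain crossover: |G(jω)| = 1 at ω ≈ 1.17 rad/sec.
∠G(j1.17) = −90° − arctan(1.17/31) ≈ -92.16°
PM = 180° + (-92.16°) = 87.84°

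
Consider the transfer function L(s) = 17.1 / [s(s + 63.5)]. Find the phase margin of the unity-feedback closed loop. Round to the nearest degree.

Gain crossover: |L(jω)| = 1 at ω ≈ 0.269 rad/sec.
∠L(j0.269) = −90° − arctan(0.269/63.5) ≈ -90.24°
PM = 180° + (-90.24°) = 89.76°

90°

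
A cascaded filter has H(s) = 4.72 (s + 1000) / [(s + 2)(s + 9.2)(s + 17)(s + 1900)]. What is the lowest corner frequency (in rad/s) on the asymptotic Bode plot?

Break frequencies occur at each pole and zero magnitude: 2 rad/s, 9.2 rad/s, 17 rad/s, 1000 rad/s, 1900 rad/s.
The lowest is 2 rad/s.

2 rad/s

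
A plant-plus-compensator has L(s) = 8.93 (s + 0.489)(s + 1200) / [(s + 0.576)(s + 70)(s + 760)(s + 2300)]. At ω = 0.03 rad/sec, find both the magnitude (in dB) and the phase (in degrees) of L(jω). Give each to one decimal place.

|L| = -82.6 dB, ∠L = 0.5°

|j0.03 + 0.489| = √(0.03² + 0.489²) = 0.4899
|j0.03 + 1200| = √(0.03² + 1200²) = 1200
|j0.03 + 0.576| = √(0.03² + 0.576²) = 0.5768
|j0.03 + 70| = √(0.03² + 70²) = 70
|j0.03 + 760| = √(0.03² + 760²) = 760
|j0.03 + 2300| = √(0.03² + 2300²) = 2300
|L(j0.03)| = 8.93 × 0.4899 × 1200 / (0.5768 × 70 × 760 × 2300) = 7.4389e-05
20 log₁₀(7.4389e-05) = -82.57 dB
∠(j0.03 + 0.489) = arctan(0.03/0.489) = 3.51°
∠(j0.03 + 1200) = arctan(0.03/1200) = 0.00°
∠(j0.03 + 0.576) = arctan(0.03/0.576) = 2.98°
∠(j0.03 + 70) = arctan(0.03/70) = 0.02°
∠(j0.03 + 760) = arctan(0.03/760) = 0.00°
∠(j0.03 + 2300) = arctan(0.03/2300) = 0.00°
∠L(j0.03) = 3.51° + 0.00° − (2.98° + 0.02° + 0.00° + 0.00°) = 0.50°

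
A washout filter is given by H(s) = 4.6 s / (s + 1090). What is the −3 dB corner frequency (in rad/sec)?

1090 rad/sec

For a single-pole high-pass, the −3 dB point is at the pole: ω = 1090 rad/sec.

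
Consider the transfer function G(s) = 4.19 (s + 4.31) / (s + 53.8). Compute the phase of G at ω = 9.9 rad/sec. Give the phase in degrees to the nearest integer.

56 deg

∠(j9.9 + 4.31) = arctan(9.9/4.31) = 66.47°
∠(j9.9 + 53.8) = arctan(9.9/53.8) = 10.43°
∠G(j9.9) = 66.47° − 10.43° = 56.05°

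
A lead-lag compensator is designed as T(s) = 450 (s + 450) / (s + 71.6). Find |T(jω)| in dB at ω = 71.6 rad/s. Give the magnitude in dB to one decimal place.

|j71.6 + 450| = √(71.6² + 450²) = 455.7
|j71.6 + 71.6| = √(71.6² + 71.6²) = 101.3
|T(j71.6)| = 450 × 455.7 / 101.3 = 2025
20 log₁₀(2025) = 66.13 dB

66.1 dB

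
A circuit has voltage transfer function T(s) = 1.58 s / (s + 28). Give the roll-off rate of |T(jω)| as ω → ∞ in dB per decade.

0 dB/decade

With 1 zero and 1 pole, the high-frequency asymptotic slope is 20 × (1 − 1) = 0 dB/decade.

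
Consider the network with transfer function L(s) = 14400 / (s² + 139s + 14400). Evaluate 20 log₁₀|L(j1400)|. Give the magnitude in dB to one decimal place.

-42.7 dB

|(j1400)² + 139(j1400) + 14400| = |-1.9456e+06 + j1.946e+05| = 1.955e+06
|L(j1400)| = 14400 / 1.955e+06 = 0.0073646
20 log₁₀(0.0073646) = -42.66 dB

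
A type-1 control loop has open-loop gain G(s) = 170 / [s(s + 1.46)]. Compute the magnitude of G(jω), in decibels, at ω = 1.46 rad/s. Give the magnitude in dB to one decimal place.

|j1.46 + 1.46| = √(1.46² + 1.46²) = 2.065
|j1.46| = 1.46
|G(j1.46)| = 170 / (2.065 × 1.46) = 56.393
20 log₁₀(56.393) = 35.02 dB

35.0 dB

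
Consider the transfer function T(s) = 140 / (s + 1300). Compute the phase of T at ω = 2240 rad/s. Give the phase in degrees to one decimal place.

∠(j2240 + 1300) = arctan(2240/1300) = 59.87°
∠T(j2240) = −59.87° = -59.87°

-59.9°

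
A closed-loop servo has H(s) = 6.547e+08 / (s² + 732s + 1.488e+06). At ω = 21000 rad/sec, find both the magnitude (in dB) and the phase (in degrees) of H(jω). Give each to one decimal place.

|(j21000)² + 732(j21000) + 1.488e+06| = |-4.3951e+08 + j1.5372e+07| = 4.398e+08
|H(j21000)| = 6.547e+08 / 4.398e+08 = 1.4887
20 log₁₀(1.4887) = 3.46 dB
∠[(j21000)² + 732(j21000) + 1.488e+06] = ∠[-4.3951e+08 + j1.5372e+07] = 178.00°
∠H(j21000) = −178.00° = -178.00°

|H| = 3.5 dB, ∠H = -178.0°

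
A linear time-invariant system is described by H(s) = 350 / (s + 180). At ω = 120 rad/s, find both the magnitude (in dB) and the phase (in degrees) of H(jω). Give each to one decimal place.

|j120 + 180| = √(120² + 180²) = 216.3
|H(j120)| = 350 / 216.3 = 1.6179
20 log₁₀(1.6179) = 4.18 dB
∠(j120 + 180) = arctan(120/180) = 33.69°
∠H(j120) = −33.69° = -33.69°

|H| = 4.2 dB, ∠H = -33.7°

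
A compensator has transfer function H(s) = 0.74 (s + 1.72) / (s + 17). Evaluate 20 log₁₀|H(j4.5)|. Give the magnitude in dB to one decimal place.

|j4.5 + 1.72| = √(4.5² + 1.72²) = 4.818
|j4.5 + 17| = √(4.5² + 17²) = 17.59
|H(j4.5)| = 0.74 × 4.818 / 17.59 = 0.20272
20 log₁₀(0.20272) = -13.86 dB

-13.9 dB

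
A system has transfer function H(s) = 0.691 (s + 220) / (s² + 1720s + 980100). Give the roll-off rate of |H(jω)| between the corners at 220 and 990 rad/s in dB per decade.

20 dB/decade

In this band the factors already past their corner are: zero at 220; net slope = 20 dB/decade.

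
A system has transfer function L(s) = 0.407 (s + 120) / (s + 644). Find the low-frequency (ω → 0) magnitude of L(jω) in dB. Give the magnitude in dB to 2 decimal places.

-22.40 dB

L(0) = 0.407 × 120 / 644 = 0.075839
20 log₁₀(0.075839) = -22.402 dB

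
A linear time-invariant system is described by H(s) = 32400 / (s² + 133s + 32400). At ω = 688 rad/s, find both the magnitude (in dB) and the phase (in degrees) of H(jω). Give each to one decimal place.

|H| = -22.9 dB, ∠H = -168.3°

|(j688)² + 133(j688) + 32400| = |-4.4094e+05 + j91504| = 4.503e+05
|H(j688)| = 32400 / 4.503e+05 = 0.071946
20 log₁₀(0.071946) = -22.86 dB
∠[(j688)² + 133(j688) + 32400] = ∠[-4.4094e+05 + j91504] = 168.28°
∠H(j688) = −168.28° = -168.28°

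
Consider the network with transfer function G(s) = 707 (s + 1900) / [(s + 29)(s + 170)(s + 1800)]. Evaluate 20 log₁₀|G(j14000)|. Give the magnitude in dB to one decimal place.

|j14000 + 1900| = √(14000² + 1900²) = 1.413e+04
|j14000 + 29| = √(14000² + 29²) = 1.4e+04
|j14000 + 170| = √(14000² + 170²) = 1.4e+04
|j14000 + 1800| = √(14000² + 1800²) = 1.412e+04
|G(j14000)| = 707 × 1.413e+04 / (1.4e+04 × 1.4e+04 × 1.412e+04) = 3.6102e-06
20 log₁₀(3.6102e-06) = -108.85 dB

-108.8 dB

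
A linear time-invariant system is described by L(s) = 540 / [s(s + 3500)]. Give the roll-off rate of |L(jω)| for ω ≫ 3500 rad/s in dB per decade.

-40 dB/decade

With 0 zeros and 2 poles, the high-frequency asymptotic slope is 20 × (0 − 2) = -40 dB/decade.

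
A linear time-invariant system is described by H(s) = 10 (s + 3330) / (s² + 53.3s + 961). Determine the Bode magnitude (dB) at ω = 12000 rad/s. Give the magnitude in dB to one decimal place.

|j12000 + 3330| = √(12000² + 3330²) = 1.245e+04
|(j12000)² + 53.3(j12000) + 961| = |-1.44e+08 + j6.396e+05| = 1.44e+08
|H(j12000)| = 10 × 1.245e+04 / 1.44e+08 = 0.00086482
20 log₁₀(0.00086482) = -61.26 dB

-61.3 dB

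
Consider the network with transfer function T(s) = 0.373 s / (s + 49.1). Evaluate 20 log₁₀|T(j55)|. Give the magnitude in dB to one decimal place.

|j55| = 55
|j55 + 49.1| = √(55² + 49.1²) = 73.73
|T(j55)| = 0.373 × 55 / 73.73 = 0.27825
20 log₁₀(0.27825) = -11.11 dB

-11.1 dB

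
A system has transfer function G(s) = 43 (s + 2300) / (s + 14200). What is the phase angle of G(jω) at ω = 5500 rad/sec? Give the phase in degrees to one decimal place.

∠(j5500 + 2300) = arctan(5500/2300) = 67.31°
∠(j5500 + 14200) = arctan(5500/14200) = 21.17°
∠G(j5500) = 67.31° − 21.17° = 46.13°

46.1 deg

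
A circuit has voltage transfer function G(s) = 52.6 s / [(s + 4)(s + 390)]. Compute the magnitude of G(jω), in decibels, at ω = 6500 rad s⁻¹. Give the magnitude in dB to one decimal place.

-41.9 dB

|j6500| = 6500
|j6500 + 4| = √(6500² + 4²) = 6500
|j6500 + 390| = √(6500² + 390²) = 6512
|G(j6500)| = 52.6 × 6500 / (6500 × 6512) = 0.0080778
20 log₁₀(0.0080778) = -41.85 dB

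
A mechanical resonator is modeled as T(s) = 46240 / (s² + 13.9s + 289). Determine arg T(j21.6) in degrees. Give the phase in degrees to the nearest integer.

∠[(j21.6)² + 13.9(j21.6) + 289] = ∠[-177.56 + j300.24] = 120.60°
∠T(j21.6) = −120.60° = -120.60°

-121°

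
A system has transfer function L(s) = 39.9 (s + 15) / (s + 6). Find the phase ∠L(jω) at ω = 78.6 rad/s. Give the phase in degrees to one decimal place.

∠(j78.6 + 15) = arctan(78.6/15) = 79.20°
∠(j78.6 + 6) = arctan(78.6/6) = 85.63°
∠L(j78.6) = 79.20° − 85.63° = -6.44°

-6.4°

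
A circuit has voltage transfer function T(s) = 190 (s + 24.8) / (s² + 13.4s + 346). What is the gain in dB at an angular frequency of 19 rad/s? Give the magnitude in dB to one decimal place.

|j19 + 24.8| = √(19² + 24.8²) = 31.24
|(j19)² + 13.4(j19) + 346| = |-15 + j254.6| = 255
|T(j19)| = 190 × 31.24 / 255 = 23.274
20 log₁₀(23.274) = 27.34 dB

27.3 dB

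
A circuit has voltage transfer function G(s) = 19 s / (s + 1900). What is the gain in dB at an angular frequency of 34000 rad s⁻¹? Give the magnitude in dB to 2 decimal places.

|j34000| = 3.4e+04
|j34000 + 1900| = √(34000² + 1900²) = 3.405e+04
|G(j34000)| = 19 × 3.4e+04 / 3.405e+04 = 18.97
20 log₁₀(18.97) = 25.562 dB

25.56 dB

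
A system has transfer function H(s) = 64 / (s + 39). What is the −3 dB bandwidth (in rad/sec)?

For a single-pole low-pass, the −3 dB point is at the pole: ω = 39 rad/sec.

39 rad/sec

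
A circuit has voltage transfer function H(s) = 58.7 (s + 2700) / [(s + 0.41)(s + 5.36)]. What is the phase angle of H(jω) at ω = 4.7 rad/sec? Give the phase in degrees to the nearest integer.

∠(j4.7 + 2700) = arctan(4.7/2700) = 0.10°
∠(j4.7 + 0.41) = arctan(4.7/0.41) = 85.01°
∠(j4.7 + 5.36) = arctan(4.7/5.36) = 41.25°
∠H(j4.7) = 0.10° − (85.01° + 41.25°) = -126.16°

-126°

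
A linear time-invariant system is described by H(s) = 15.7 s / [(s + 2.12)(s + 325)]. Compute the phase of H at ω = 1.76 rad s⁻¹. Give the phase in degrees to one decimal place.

50.0 deg

∠(j1.76) = 90.00°
∠(j1.76 + 2.12) = arctan(1.76/2.12) = 39.70°
∠(j1.76 + 325) = arctan(1.76/325) = 0.31°
∠H(j1.76) = 90.00° − (39.70° + 0.31°) = 49.99°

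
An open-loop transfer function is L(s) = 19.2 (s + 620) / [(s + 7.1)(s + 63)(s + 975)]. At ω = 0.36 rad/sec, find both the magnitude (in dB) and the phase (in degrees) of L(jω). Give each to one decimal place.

|L| = -31.3 dB, ∠L = -3.2 deg

|j0.36 + 620| = √(0.36² + 620²) = 620
|j0.36 + 7.1| = √(0.36² + 7.1²) = 7.109
|j0.36 + 63| = √(0.36² + 63²) = 63
|j0.36 + 975| = √(0.36² + 975²) = 975
|L(j0.36)| = 19.2 × 620 / (7.109 × 63 × 975) = 0.02726
20 log₁₀(0.02726) = -31.29 dB
∠(j0.36 + 620) = arctan(0.36/620) = 0.03°
∠(j0.36 + 7.1) = arctan(0.36/7.1) = 2.90°
∠(j0.36 + 63) = arctan(0.36/63) = 0.33°
∠(j0.36 + 975) = arctan(0.36/975) = 0.02°
∠L(j0.36) = 0.03° − (2.90° + 0.33° + 0.02°) = -3.22°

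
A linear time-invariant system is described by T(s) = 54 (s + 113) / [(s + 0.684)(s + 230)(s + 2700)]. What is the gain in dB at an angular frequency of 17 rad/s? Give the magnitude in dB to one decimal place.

|j17 + 113| = √(17² + 113²) = 114.3
|j17 + 0.684| = √(17² + 0.684²) = 17.01
|j17 + 230| = √(17² + 230²) = 230.6
|j17 + 2700| = √(17² + 2700²) = 2700
|T(j17)| = 54 × 114.3 / (17.01 × 230.6 × 2700) = 0.00058244
20 log₁₀(0.00058244) = -64.70 dB

-64.7 dB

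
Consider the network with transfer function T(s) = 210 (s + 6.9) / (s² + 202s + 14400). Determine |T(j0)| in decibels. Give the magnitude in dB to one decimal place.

T(0) = 210 × 6.9 / 14400 = 0.10063
20 log₁₀(0.10063) = -19.95 dB

-19.9 dB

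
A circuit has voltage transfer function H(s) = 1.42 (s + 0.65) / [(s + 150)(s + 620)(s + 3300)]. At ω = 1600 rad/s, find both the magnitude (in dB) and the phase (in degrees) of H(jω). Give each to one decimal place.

|H| = -133.0 dB, ∠H = -89.4 deg

|j1600 + 0.65| = √(1600² + 0.65²) = 1600
|j1600 + 150| = √(1600² + 150²) = 1607
|j1600 + 620| = √(1600² + 620²) = 1716
|j1600 + 3300| = √(1600² + 3300²) = 3667
|H(j1600)| = 1.42 × 1600 / (1607 × 1716 × 3667) = 2.2466e-07
20 log₁₀(2.2466e-07) = -132.97 dB
∠(j1600 + 0.65) = arctan(1600/0.65) = 89.98°
∠(j1600 + 150) = arctan(1600/150) = 84.64°
∠(j1600 + 620) = arctan(1600/620) = 68.82°
∠(j1600 + 3300) = arctan(1600/3300) = 25.87°
∠H(j1600) = 89.98° − (84.64° + 68.82° + 25.87°) = -89.35°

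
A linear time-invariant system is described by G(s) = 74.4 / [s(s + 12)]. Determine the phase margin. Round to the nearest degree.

Gain crossover: |G(jω)| = 1 at ω ≈ 5.62 rad/sec.
∠G(j5.62) = −90° − arctan(5.62/12) ≈ -115.08°
PM = 180° + (-115.08°) = 64.92°

65 deg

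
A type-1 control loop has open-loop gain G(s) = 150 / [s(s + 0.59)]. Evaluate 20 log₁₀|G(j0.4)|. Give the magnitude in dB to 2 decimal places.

54.42 dB

|j0.4 + 0.59| = √(0.4² + 0.59²) = 0.7128
|j0.4| = 0.4
|G(j0.4)| = 150 / (0.7128 × 0.4) = 526.09
20 log₁₀(526.09) = 54.421 dB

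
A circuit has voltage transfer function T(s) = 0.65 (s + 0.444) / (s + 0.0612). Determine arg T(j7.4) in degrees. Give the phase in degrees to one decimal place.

-3.0°

∠(j7.4 + 0.444) = arctan(7.4/0.444) = 86.57°
∠(j7.4 + 0.0612) = arctan(7.4/0.0612) = 89.53°
∠T(j7.4) = 86.57° − 89.53° = -2.96°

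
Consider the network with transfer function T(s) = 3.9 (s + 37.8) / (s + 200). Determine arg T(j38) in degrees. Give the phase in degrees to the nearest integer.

34 deg

∠(j38 + 37.8) = arctan(38/37.8) = 45.15°
∠(j38 + 200) = arctan(38/200) = 10.76°
∠T(j38) = 45.15° − 10.76° = 34.39°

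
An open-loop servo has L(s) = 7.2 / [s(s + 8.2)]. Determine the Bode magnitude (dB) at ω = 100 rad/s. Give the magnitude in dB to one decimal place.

|j100 + 8.2| = √(100² + 8.2²) = 100.3
|j100| = 100
|L(j100)| = 7.2 / (100.3 × 100) = 0.00071759
20 log₁₀(0.00071759) = -62.88 dB

-62.9 dB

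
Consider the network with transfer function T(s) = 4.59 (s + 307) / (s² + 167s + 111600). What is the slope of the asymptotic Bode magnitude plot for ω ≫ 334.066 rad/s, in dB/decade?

With 1 zero and 2 poles, the high-frequency asymptotic slope is 20 × (1 − 2) = -20 dB/decade.

-20 dB/decade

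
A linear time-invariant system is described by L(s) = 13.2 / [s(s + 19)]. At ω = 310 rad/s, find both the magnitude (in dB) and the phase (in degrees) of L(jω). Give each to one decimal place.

|j310 + 19| = √(310² + 19²) = 310.6
|j310| = 310
|L(j310)| = 13.2 / (310.6 × 310) = 0.0001371
20 log₁₀(0.0001371) = -77.26 dB
∠(j310 + 19) = arctan(310/19) = 86.49°
∠(j310) = 90.00°
∠L(j310) = − (86.49° + 90.00°) = -176.49°

|L| = -77.3 dB, ∠L = -176.5 deg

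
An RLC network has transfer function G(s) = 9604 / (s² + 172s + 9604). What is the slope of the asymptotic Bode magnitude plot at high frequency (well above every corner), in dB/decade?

-40 dB/decade

With 0 zeros and 2 poles, the high-frequency asymptotic slope is 20 × (0 − 2) = -40 dB/decade.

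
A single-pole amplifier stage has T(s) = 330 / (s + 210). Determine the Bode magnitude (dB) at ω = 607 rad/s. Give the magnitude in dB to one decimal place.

-5.8 dB

|j607 + 210| = √(607² + 210²) = 642.3
|T(j607)| = 330 / 642.3 = 0.51378
20 log₁₀(0.51378) = -5.78 dB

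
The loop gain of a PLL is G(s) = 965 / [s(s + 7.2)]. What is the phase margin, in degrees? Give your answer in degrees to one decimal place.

13.2°

Gain crossover: |G(jω)| = 1 at ω ≈ 30.7 rad/s.
∠G(j30.7) = −90° − arctan(30.7/7.2) ≈ -166.78°
PM = 180° + (-166.78°) = 13.22°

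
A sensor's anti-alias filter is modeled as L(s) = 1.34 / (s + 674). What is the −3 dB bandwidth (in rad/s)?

674 rad/s

For a single-pole low-pass, the −3 dB point is at the pole: ω = 674 rad/s.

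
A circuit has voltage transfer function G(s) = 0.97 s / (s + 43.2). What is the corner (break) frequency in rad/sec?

The single real pole at s = −43.2 gives a corner at ω = 43.2 rad/sec.

43.2 rad/sec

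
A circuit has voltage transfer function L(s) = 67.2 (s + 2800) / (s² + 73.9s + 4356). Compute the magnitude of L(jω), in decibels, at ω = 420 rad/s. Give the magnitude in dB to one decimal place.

0.7 dB

|j420 + 2800| = √(420² + 2800²) = 2831
|(j420)² + 73.9(j420) + 4356| = |-1.7204e+05 + j31038| = 1.748e+05
|L(j420)| = 67.2 × 2831 / 1.748e+05 = 1.0883
20 log₁₀(1.0883) = 0.74 dB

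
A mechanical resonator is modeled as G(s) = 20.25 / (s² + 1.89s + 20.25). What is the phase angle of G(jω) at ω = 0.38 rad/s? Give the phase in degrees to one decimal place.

∠[(j0.38)² + 1.89(j0.38) + 20.25] = ∠[20.106 + j0.7182] = 2.05°
∠G(j0.38) = −2.05° = -2.05°

-2.0°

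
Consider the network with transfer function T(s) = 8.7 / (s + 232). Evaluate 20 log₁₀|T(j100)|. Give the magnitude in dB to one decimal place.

|j100 + 232| = √(100² + 232²) = 252.6
|T(j100)| = 8.7 / 252.6 = 0.034437
20 log₁₀(0.034437) = -29.26 dB

-29.3 dB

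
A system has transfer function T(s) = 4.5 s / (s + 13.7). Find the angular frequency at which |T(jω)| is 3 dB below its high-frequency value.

For a single-pole high-pass, the −3 dB point is at the pole: ω = 13.7 rad/s.

13.7 rad/s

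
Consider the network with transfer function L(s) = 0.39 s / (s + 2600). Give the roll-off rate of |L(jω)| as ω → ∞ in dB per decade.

0 dB/decade

With 1 zero and 1 pole, the high-frequency asymptotic slope is 20 × (1 − 1) = 0 dB/decade.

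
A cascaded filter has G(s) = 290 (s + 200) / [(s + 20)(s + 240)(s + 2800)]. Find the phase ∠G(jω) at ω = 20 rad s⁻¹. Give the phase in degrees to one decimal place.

∠(j20 + 200) = arctan(20/200) = 5.71°
∠(j20 + 20) = arctan(20/20) = 45.00°
∠(j20 + 240) = arctan(20/240) = 4.76°
∠(j20 + 2800) = arctan(20/2800) = 0.41°
∠G(j20) = 5.71° − (45.00° + 4.76° + 0.41°) = -44.46°

-44.5 deg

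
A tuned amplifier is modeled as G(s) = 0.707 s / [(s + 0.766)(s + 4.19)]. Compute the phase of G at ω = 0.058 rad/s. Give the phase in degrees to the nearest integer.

∠(j0.058) = 90.00°
∠(j0.058 + 0.766) = arctan(0.058/0.766) = 4.33°
∠(j0.058 + 4.19) = arctan(0.058/4.19) = 0.79°
∠G(j0.058) = 90.00° − (4.33° + 0.79°) = 84.88°

85°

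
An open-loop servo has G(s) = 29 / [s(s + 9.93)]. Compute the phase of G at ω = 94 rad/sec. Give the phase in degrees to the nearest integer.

∠(j94 + 9.93) = arctan(94/9.93) = 83.97°
∠(j94) = 90.00°
∠G(j94) = − (83.97° + 90.00°) = -173.97°

-174°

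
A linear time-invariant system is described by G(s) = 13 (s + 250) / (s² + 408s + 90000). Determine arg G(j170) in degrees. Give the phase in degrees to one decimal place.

∠(j170 + 250) = arctan(170/250) = 34.22°
∠[(j170)² + 408(j170) + 90000] = ∠[61100 + j69360] = 48.62°
∠G(j170) = 34.22° − 48.62° = -14.41°

-14.4°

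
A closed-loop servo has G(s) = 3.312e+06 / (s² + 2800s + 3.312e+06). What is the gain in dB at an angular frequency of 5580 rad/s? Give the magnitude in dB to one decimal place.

-19.7 dB

|(j5580)² + 2800(j5580) + 3.312e+06| = |-2.7824e+07 + j1.5624e+07| = 3.191e+07
|G(j5580)| = 3.312e+06 / 3.191e+07 = 0.10379
20 log₁₀(0.10379) = -19.68 dB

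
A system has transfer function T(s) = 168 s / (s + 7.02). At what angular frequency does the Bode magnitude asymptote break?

The single real pole at s = −7.02 gives a corner at ω = 7.02 rad/sec.

7.02 rad/sec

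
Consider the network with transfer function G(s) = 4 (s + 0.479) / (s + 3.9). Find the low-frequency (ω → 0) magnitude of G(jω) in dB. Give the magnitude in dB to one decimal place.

G(0) = 4 × 0.479 / 3.9 = 0.49128
20 log₁₀(0.49128) = -6.17 dB

-6.2 dB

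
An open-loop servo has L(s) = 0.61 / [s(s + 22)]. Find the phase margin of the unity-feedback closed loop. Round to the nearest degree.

90 deg

Gain crossover: |L(jω)| = 1 at ω ≈ 0.0277 rad/s.
∠L(j0.0277) = −90° − arctan(0.0277/22) ≈ -90.07°
PM = 180° + (-90.07°) = 89.93°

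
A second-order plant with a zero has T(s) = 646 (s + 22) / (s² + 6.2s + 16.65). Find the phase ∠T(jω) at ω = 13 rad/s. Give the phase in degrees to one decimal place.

∠(j13 + 22) = arctan(13/22) = 30.58°
∠[(j13)² + 6.2(j13) + 16.65] = ∠[-152.35 + j80.6] = 152.12°
∠T(j13) = 30.58° − 152.12° = -121.54°

-121.5°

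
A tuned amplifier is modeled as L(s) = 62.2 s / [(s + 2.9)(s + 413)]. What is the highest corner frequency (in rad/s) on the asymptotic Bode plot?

Break frequencies occur at each pole and zero magnitude: 2.9 rad/s, 413 rad/s.
The highest is 413 rad/s.

413 rad/s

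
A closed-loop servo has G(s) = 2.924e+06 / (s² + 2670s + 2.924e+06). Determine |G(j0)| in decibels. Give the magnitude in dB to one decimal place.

0.0 dB

G(0) = 2.924e+06 / 2.924e+06 = 1
20 log₁₀(1) = 0.00 dB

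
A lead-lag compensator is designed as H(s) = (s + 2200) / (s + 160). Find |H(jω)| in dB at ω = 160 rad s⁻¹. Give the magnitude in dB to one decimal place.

19.8 dB

|j160 + 2200| = √(160² + 2200²) = 2206
|j160 + 160| = √(160² + 160²) = 226.3
|H(j160)| = 1 × 2206 / 226.3 = 9.7484
20 log₁₀(9.7484) = 19.78 dB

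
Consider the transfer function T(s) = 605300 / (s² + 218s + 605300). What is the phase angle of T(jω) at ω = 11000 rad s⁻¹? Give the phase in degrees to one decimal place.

∠[(j11000)² + 218(j11000) + 605300] = ∠[-1.2039e+08 + j2.398e+06] = 178.86°
∠T(j11000) = −178.86° = -178.86°

-178.9°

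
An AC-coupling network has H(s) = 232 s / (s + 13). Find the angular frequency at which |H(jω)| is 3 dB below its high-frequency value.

13 rad/s

For a single-pole high-pass, the −3 dB point is at the pole: ω = 13 rad/s.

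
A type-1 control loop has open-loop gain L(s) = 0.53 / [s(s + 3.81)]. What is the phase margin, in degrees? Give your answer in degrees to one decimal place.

Gain crossover: |L(jω)| = 1 at ω ≈ 0.139 rad/s.
∠L(j0.139) = −90° − arctan(0.139/3.81) ≈ -92.09°
PM = 180° + (-92.09°) = 87.91°

87.9°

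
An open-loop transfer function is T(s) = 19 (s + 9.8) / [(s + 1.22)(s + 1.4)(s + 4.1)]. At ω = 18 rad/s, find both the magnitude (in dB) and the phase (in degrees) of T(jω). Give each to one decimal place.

|T| = -23.8 dB, ∠T = -187.4°

|j18 + 9.8| = √(18² + 9.8²) = 20.49
|j18 + 1.22| = √(18² + 1.22²) = 18.04
|j18 + 1.4| = √(18² + 1.4²) = 18.05
|j18 + 4.1| = √(18² + 4.1²) = 18.46
|T(j18)| = 19 × 20.49 / (18.04 × 18.05 × 18.46) = 0.064758
20 log₁₀(0.064758) = -23.77 dB
∠(j18 + 9.8) = arctan(18/9.8) = 61.43°
∠(j18 + 1.22) = arctan(18/1.22) = 86.12°
∠(j18 + 1.4) = arctan(18/1.4) = 85.55°
∠(j18 + 4.1) = arctan(18/4.1) = 77.17°
∠T(j18) = 61.43° − (86.12° + 85.55° + 77.17°) = -187.41°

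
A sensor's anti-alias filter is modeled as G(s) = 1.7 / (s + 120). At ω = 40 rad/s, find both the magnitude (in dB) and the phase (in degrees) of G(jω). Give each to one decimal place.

|j40 + 120| = √(40² + 120²) = 126.5
|G(j40)| = 1.7 / 126.5 = 0.01344
20 log₁₀(0.01344) = -37.43 dB
∠(j40 + 120) = arctan(40/120) = 18.43°
∠G(j40) = −18.43° = -18.43°

|G| = -37.4 dB, ∠G = -18.4 deg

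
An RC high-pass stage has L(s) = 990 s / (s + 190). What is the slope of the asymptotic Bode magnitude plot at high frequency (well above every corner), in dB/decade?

0 dB/decade

With 1 zero and 1 pole, the high-frequency asymptotic slope is 20 × (1 − 1) = 0 dB/decade.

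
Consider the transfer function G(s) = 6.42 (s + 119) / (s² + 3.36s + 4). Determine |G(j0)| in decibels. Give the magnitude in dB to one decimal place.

45.6 dB

G(0) = 6.42 × 119 / 4 = 191
20 log₁₀(191) = 45.62 dB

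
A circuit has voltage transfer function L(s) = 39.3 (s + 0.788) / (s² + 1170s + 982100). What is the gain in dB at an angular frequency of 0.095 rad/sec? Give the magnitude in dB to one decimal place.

|j0.095 + 0.788| = √(0.095² + 0.788²) = 0.7937
|(j0.095)² + 1170(j0.095) + 982100| = |9.821e+05 + j111.15| = 9.821e+05
|L(j0.095)| = 39.3 × 0.7937 / 9.821e+05 = 3.1761e-05
20 log₁₀(3.1761e-05) = -89.96 dB

-90.0 dB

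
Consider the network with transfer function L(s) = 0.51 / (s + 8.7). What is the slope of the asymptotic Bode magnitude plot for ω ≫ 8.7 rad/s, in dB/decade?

With 0 zeros and 1 pole, the high-frequency asymptotic slope is 20 × (0 − 1) = -20 dB/decade.

-20 dB/decade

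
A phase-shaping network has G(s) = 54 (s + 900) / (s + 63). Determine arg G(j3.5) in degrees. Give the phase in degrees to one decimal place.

∠(j3.5 + 900) = arctan(3.5/900) = 0.22°
∠(j3.5 + 63) = arctan(3.5/63) = 3.18°
∠G(j3.5) = 0.22° − 3.18° = -2.96°

-3.0°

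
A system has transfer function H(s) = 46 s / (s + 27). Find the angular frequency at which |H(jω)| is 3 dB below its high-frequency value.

27 rad/s

For a single-pole high-pass, the −3 dB point is at the pole: ω = 27 rad/s.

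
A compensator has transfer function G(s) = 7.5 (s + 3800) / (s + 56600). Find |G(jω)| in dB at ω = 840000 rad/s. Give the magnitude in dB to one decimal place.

|j840000 + 3800| = √(840000² + 3800²) = 8.4e+05
|j840000 + 56600| = √(840000² + 56600²) = 8.419e+05
|G(j840000)| = 7.5 × 8.4e+05 / 8.419e+05 = 7.4831
20 log₁₀(7.4831) = 17.48 dB

17.5 dB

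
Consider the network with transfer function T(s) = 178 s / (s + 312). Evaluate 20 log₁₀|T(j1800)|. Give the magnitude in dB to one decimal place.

|j1800| = 1800
|j1800 + 312| = √(1800² + 312²) = 1827
|T(j1800)| = 178 × 1800 / 1827 = 175.38
20 log₁₀(175.38) = 44.88 dB

44.9 dB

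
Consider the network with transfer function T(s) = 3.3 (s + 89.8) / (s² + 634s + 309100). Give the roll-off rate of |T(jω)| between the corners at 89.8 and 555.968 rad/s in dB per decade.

20 dB/decade

In this band the factors already past their corner are: zero at 89.8; net slope = 20 dB/decade.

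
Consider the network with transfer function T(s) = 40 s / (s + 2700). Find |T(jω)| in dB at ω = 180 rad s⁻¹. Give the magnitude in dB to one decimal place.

8.5 dB

|j180| = 180
|j180 + 2700| = √(180² + 2700²) = 2706
|T(j180)| = 40 × 180 / 2706 = 2.6608
20 log₁₀(2.6608) = 8.50 dB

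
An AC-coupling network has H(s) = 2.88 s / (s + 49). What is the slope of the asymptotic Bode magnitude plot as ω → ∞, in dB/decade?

With 1 zero and 1 pole, the high-frequency asymptotic slope is 20 × (1 − 1) = 0 dB/decade.

0 dB/decade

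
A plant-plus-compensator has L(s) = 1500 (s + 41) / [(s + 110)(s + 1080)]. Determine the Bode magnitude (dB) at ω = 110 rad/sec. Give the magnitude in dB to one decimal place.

0.4 dB

|j110 + 41| = √(110² + 41²) = 117.4
|j110 + 110| = √(110² + 110²) = 155.6
|j110 + 1080| = √(110² + 1080²) = 1086
|L(j110)| = 1500 × 117.4 / (155.6 × 1086) = 1.0427
20 log₁₀(1.0427) = 0.36 dB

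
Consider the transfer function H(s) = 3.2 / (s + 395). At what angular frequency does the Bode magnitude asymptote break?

395 rad/s

The single real pole at s = −395 gives a corner at ω = 395 rad/s.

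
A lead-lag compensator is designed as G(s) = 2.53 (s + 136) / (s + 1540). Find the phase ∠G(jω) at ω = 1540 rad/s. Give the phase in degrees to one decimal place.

40.0°

∠(j1540 + 136) = arctan(1540/136) = 84.95°
∠(j1540 + 1540) = arctan(1540/1540) = 45.00°
∠G(j1540) = 84.95° − 45.00° = 39.95°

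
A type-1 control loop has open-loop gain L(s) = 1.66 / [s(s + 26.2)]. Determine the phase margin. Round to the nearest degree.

Gain crossover: |L(jω)| = 1 at ω ≈ 0.0634 rad/sec.
∠L(j0.0634) = −90° − arctan(0.0634/26.2) ≈ -90.14°
PM = 180° + (-90.14°) = 89.86°

90°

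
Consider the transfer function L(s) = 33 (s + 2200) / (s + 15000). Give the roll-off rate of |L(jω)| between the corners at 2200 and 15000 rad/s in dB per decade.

20 dB/decade

In this band the factors already past their corner are: zero at 2200; net slope = 20 dB/decade.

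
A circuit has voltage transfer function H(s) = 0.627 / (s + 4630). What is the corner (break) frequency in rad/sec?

The single real pole at s = −4630 gives a corner at ω = 4630 rad/sec.

4630 rad/sec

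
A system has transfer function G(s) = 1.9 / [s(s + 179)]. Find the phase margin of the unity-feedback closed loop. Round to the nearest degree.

Gain crossover: |G(jω)| = 1 at ω ≈ 0.0106 rad/s.
∠G(j0.0106) = −90° − arctan(0.0106/179) ≈ -90.00°
PM = 180° + (-90.00°) = 90.00°

90°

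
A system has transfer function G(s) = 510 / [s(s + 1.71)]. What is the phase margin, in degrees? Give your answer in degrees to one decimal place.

4.3°

Gain crossover: |G(jω)| = 1 at ω ≈ 22.6 rad s⁻¹.
∠G(j22.6) = −90° − arctan(22.6/1.71) ≈ -175.66°
PM = 180° + (-175.66°) = 4.34°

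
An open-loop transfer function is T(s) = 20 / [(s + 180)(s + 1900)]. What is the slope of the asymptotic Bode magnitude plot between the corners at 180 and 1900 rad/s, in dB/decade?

-20 dB/decade

In this band the factors already past their corner are: pole at 180; net slope = -20 dB/decade.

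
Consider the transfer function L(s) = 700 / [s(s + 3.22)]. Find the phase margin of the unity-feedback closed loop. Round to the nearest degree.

Gain crossover: |L(jω)| = 1 at ω ≈ 26.4 rad/sec.
∠L(j26.4) = −90° − arctan(26.4/3.22) ≈ -173.04°
PM = 180° + (-173.04°) = 6.96°

7°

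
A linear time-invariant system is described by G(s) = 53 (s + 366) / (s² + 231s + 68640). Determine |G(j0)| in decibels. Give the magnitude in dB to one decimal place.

-11.0 dB

G(0) = 53 × 366 / 68640 = 0.2826
20 log₁₀(0.2826) = -10.98 dB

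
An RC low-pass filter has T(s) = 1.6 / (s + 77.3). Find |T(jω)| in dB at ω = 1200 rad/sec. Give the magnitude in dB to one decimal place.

-57.5 dB

|j1200 + 77.3| = √(1200² + 77.3²) = 1202
|T(j1200)| = 1.6 / 1202 = 0.0013306
20 log₁₀(0.0013306) = -57.52 dB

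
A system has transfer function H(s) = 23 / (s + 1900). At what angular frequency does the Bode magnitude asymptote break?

The single real pole at s = −1900 gives a corner at ω = 1900 rad/s.

1900 rad/s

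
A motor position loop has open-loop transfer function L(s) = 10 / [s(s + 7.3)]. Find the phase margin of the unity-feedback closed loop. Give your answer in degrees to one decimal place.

Gain crossover: |L(jω)| = 1 at ω ≈ 1.35 rad/sec.
∠L(j1.35) = −90° − arctan(1.35/7.3) ≈ -100.46°
PM = 180° + (-100.46°) = 79.54°

79.5°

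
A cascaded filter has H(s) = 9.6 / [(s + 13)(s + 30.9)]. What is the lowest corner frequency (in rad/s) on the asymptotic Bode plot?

Break frequencies occur at each pole and zero magnitude: 13 rad/s, 30.9 rad/s.
The lowest is 13 rad/s.

13 rad/s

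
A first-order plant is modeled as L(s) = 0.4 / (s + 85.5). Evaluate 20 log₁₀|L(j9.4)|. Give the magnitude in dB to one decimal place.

-46.7 dB

|j9.4 + 85.5| = √(9.4² + 85.5²) = 86.02
|L(j9.4)| = 0.4 / 86.02 = 0.0046503
20 log₁₀(0.0046503) = -46.65 dB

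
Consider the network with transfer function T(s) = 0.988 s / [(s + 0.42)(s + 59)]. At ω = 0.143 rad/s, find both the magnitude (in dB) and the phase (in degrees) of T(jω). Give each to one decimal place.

|T| = -45.4 dB, ∠T = 71.1 deg

|j0.143| = 0.143
|j0.143 + 0.42| = √(0.143² + 0.42²) = 0.4437
|j0.143 + 59| = √(0.143² + 59²) = 59
|T(j0.143)| = 0.988 × 0.143 / (0.4437 × 59) = 0.0053973
20 log₁₀(0.0053973) = -45.36 dB
∠(j0.143) = 90.00°
∠(j0.143 + 0.42) = arctan(0.143/0.42) = 18.80°
∠(j0.143 + 59) = arctan(0.143/59) = 0.14°
∠T(j0.143) = 90.00° − (18.80° + 0.14°) = 71.06°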